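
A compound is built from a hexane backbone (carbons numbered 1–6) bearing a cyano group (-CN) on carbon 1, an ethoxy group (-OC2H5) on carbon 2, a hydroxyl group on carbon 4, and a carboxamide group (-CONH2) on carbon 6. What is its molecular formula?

Atom tally by fragment:
  NCCH2 → C:2 H:2 N:1
  CH(OC2H5) → C:3 H:6 O:1
  CH2 → C:1 H:2
  CH(OH) → C:1 H:2 O:1
  CH2 → C:1 H:2
  CH2CONH2 → C:2 H:4 O:1 N:1
Element totals:
  C: 10
  H: 18
  N: 2
  O: 3

C10H18N2O3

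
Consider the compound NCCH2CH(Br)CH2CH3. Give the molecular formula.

C5H8BrN

Atom tally by fragment:
  NCCH2 → C:2 H:2 N:1
  CH(Br) → C:1 H:1 Br:1
  CH2 → C:1 H:2
  CH3 → C:1 H:3
Element totals:
  C: 5
  H: 8
  Br: 1
  N: 1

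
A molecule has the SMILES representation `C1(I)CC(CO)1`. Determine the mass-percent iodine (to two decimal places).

64.09%

Atom tally by fragment:
  cyclopropane ring core → C:3 H:6
  (− 2 ring H displaced by substituents)
  + I → I:1
  + CH2OH → C:1 H:3 O:1
Element totals:
  C: 4
  H: 7
  I: 1
  O: 1
Molecular formula: C4H7IO.
Molar mass = 198.003 g/mol.
Mass from I: 1 × 126.904 = 126.904 g/mol.
%I = 126.904 / 198.003 × 100 = 64.09%.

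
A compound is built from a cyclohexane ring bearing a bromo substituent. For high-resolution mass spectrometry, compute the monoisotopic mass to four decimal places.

Atom tally by fragment:
  cyclohexane ring core → C:6 H:12
  (− 1 ring H displaced by substituents)
  + Br → Br:1
Element totals:
  C: 6
  H: 11
  Br: 1
Molecular formula: C6H11Br.
  M = 6(12.0) + 11(1.007825) + 78.918338
    = 72.000000 + 11.086075 + 78.918338 = 162.004413

162.0044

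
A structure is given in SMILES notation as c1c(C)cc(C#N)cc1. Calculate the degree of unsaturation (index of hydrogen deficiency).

Atom tally by fragment:
  benzene ring core → C:6 H:6
  (− 2 ring H displaced by substituents)
  + CH3 → C:1 H:3
  + CN → C:1 N:1
Element totals:
  C: 8
  H: 7
  N: 1
Molecular formula: C8H7N.
DoU = (2C + 2 + N − H − X) / 2 = (2·8 + 2 + 1 − 7 − 0) / 2 = 6.

6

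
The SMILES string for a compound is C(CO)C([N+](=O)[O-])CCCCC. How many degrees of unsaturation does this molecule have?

1

Atom tally by fragment:
  HOCH2CH2 → C:2 H:5 O:1
  CH(NO2) → C:1 H:1 N:1 O:2
  CH2 → C:1 H:2
  CH2 → C:1 H:2
  CH2 → C:1 H:2
  CH2 → C:1 H:2
  CH3 → C:1 H:3
Element totals:
  C: 8
  H: 17
  N: 1
  O: 3
Molecular formula: C8H17NO3.
DoU = (2C + 2 + N − H − X) / 2 = (2·8 + 2 + 1 − 17 − 0) / 2 = 1.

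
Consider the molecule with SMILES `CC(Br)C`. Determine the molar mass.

122.99 g/mol

Atom tally by fragment:
  CH3 → C:1 H:3
  CH(Br) → C:1 H:1 Br:1
  CH3 → C:1 H:3
Element totals:
  C: 3
  H: 7
  Br: 1
Molecular formula: C3H7Br.
  M = 3(12.011) + 7(1.008) + 79.904
    = 36.033 + 7.056 + 79.904 = 122.993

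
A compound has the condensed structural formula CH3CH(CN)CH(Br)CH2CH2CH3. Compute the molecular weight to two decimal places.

Element totals:
  C: 7
  H: 12
  Br: 1
  N: 1
Molecular formula: C7H12BrN.
  M = 7(12.011) + 12(1.008) + 79.904 + 14.007
    = 84.077 + 12.096 + 79.904 + 14.007 = 190.084

190.08 g/mol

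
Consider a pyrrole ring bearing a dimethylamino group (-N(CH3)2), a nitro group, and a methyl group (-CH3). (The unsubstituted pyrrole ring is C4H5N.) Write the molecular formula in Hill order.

C7H11N3O2

Atom tally by fragment:
  pyrrole ring core → C:4 H:5 N:1
  (− 3 ring H displaced by substituents)
  + N(CH3)2 → N:1 C:2 H:6
  + NO2 → N:1 O:2
  + CH3 → C:1 H:3
Element totals:
  C: 7
  H: 11
  N: 3
  O: 2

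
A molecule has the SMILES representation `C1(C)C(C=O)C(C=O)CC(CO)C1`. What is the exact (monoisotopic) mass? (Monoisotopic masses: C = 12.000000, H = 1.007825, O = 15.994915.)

184.1099

Atom tally by fragment:
  cyclohexane ring core → C:6 H:12
  (− 4 ring H displaced by substituents)
  + CH3 → C:1 H:3
  + CHO → C:1 H:1 O:1
  + CHO → C:1 H:1 O:1
  + CH2OH → C:1 H:3 O:1
Element totals:
  C: 10
  H: 16
  O: 3
Molecular formula: C10H16O3.
  M = 10(12.0) + 16(1.007825) + 3(15.994915)
    = 120.000000 + 16.125200 + 47.984745 = 184.109945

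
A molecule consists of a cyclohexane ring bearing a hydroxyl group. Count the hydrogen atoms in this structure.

Atom tally by fragment:
  cyclohexane ring core → C:6 H:12
  (− 1 ring H displaced by substituents)
  + OH → O:1 H:1
Element totals:
  C: 6
  H: 12
  O: 1

12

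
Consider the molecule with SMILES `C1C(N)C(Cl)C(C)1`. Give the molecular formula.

Atom tally by fragment:
  cyclobutane ring core → C:4 H:8
  (− 3 ring H displaced by substituents)
  + NH2 → N:1 H:2
  + Cl → Cl:1
  + CH3 → C:1 H:3
Element totals:
  C: 5
  H: 10
  Cl: 1
  N: 1

C5H10ClN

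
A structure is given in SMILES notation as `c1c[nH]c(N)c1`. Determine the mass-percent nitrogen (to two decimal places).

34.12%

Atom tally by fragment:
  pyrrole ring core → C:4 H:5 N:1
  (− 1 ring H displaced by substituents)
  + NH2 → N:1 H:2
Element totals:
  C: 4
  H: 6
  N: 2
Molecular formula: C4H6N2.
Molar mass = 82.106 g/mol.
Mass from N: 2 × 14.007 = 28.014 g/mol.
%N = 28.014 / 82.106 × 100 = 34.12%.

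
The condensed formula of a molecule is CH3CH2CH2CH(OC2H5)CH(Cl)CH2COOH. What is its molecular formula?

C9H17ClO3

Element totals:
  C: 9
  H: 17
  Cl: 1
  O: 3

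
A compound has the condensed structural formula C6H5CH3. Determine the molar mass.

92.14 g/mol

Element totals:
  C: 7
  H: 8
Molecular formula: C7H8.
  M = 7(12.011) + 8(1.008)
    = 84.077 + 8.064 = 92.141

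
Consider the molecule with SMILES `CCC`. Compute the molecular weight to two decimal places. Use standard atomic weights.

44.10 g/mol

Atom tally by fragment:
  CH3 → C:1 H:3
  CH2 → C:1 H:2
  CH3 → C:1 H:3
Element totals:
  C: 3
  H: 8
Molecular formula: C3H8.
  M = 3(12.011) + 8(1.008)
    = 36.033 + 8.064 = 44.097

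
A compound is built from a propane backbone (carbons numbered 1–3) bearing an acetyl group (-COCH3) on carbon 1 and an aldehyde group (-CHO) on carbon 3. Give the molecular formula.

C6H10O2

Atom tally by fragment:
  CH3COCH2 → C:3 H:5 O:1
  CH2 → C:1 H:2
  CH2CHO → C:2 H:3 O:1
Element totals:
  C: 6
  H: 10
  O: 2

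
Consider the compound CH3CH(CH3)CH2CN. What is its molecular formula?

Element totals:
  C: 5
  H: 9
  N: 1

C5H9N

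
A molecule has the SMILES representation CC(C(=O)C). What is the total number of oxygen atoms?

Atom tally by fragment:
  CH3 → C:1 H:3
  CH2COCH3 → C:3 H:5 O:1
Element totals:
  C: 4
  H: 8
  O: 1

1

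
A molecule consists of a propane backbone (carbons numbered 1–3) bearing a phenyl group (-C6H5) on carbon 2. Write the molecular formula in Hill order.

C9H12

Atom tally by fragment:
  CH3 → C:1 H:3
  CH(C6H5) → C:7 H:6
  CH3 → C:1 H:3
Element totals:
  C: 9
  H: 12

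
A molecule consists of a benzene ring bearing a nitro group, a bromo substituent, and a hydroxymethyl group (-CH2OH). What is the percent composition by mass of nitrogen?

6.04%

Atom tally by fragment:
  benzene ring core → C:6 H:6
  (− 3 ring H displaced by substituents)
  + NO2 → N:1 O:2
  + Br → Br:1
  + CH2OH → C:1 H:3 O:1
Element totals:
  C: 7
  H: 6
  Br: 1
  N: 1
  O: 3
Molecular formula: C7H6BrNO3.
Molar mass = 232.033 g/mol.
Mass from N: 1 × 14.007 = 14.007 g/mol.
%N = 14.007 / 232.033 × 100 = 6.04%.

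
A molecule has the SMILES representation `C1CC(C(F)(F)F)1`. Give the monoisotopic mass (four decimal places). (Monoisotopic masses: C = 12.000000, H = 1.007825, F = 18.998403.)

Atom tally by fragment:
  cyclopropane ring core → C:3 H:6
  (− 1 ring H displaced by substituents)
  + CF3 → C:1 F:3
Element totals:
  C: 4
  H: 5
  F: 3
Molecular formula: C4H5F3.
  M = 4(12.0) + 5(1.007825) + 3(18.998403)
    = 48.000000 + 5.039125 + 56.995209 = 110.034334

110.0343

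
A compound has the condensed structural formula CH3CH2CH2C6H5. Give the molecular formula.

Atom tally by fragment:
  CH3 → C:1 H:3
  CH2 → C:1 H:2
  CH2C6H5 → C:7 H:7
Element totals:
  C: 9
  H: 12

C9H12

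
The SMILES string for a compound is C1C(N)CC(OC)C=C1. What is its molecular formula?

C7H13NO

Atom tally by fragment:
  cyclohexene ring core → C:6 H:10
  (− 2 ring H displaced by substituents)
  + NH2 → N:1 H:2
  + OCH3 → C:1 H:3 O:1
Element totals:
  C: 7
  H: 13
  N: 1
  O: 1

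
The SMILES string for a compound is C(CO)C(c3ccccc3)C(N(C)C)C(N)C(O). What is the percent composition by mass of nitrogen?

11.10%

Atom tally by fragment:
  HOCH2CH2 → C:2 H:5 O:1
  CH(C6H5) → C:7 H:6
  CH(N(CH3)2) → C:3 H:7 N:1
  CH(NH2) → C:1 H:3 N:1
  CH2OH → C:1 H:3 O:1
Element totals:
  C: 14
  H: 24
  N: 2
  O: 2
Molecular formula: C14H24N2O2.
Molar mass = 252.358 g/mol.
Mass from N: 2 × 14.007 = 28.014 g/mol.
%N = 28.014 / 252.358 × 100 = 11.10%.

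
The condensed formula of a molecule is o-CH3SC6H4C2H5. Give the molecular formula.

C9H12S

Element totals:
  C: 9
  H: 12
  S: 1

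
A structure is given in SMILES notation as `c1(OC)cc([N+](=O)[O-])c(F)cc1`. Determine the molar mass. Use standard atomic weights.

171.13 g/mol

Atom tally by fragment:
  benzene ring core → C:6 H:6
  (− 3 ring H displaced by substituents)
  + OCH3 → C:1 H:3 O:1
  + NO2 → N:1 O:2
  + F → F:1
Element totals:
  C: 7
  H: 6
  F: 1
  N: 1
  O: 3
Molecular formula: C7H6FNO3.
  M = 7(12.011) + 6(1.008) + 18.998 + 14.007 + 3(15.999)
    = 84.077 + 6.048 + 18.998 + 14.007 + 47.997 = 171.127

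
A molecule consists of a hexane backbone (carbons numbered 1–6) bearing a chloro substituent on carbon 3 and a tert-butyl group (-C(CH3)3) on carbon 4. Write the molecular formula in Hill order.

C10H21Cl

Atom tally by fragment:
  CH3 → C:1 H:3
  CH2 → C:1 H:2
  CH(Cl) → C:1 H:1 Cl:1
  CH(C(CH3)3) → C:5 H:10
  CH2 → C:1 H:2
  CH3 → C:1 H:3
Element totals:
  C: 10
  H: 21
  Cl: 1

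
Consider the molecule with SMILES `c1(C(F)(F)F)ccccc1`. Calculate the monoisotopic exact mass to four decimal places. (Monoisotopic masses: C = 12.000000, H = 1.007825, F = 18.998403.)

Atom tally by fragment:
  benzene ring core → C:6 H:6
  (− 1 ring H displaced by substituents)
  + CF3 → C:1 F:3
Element totals:
  C: 7
  H: 5
  F: 3
Molecular formula: C7H5F3.
  M = 7(12.0) + 5(1.007825) + 3(18.998403)
    = 84.000000 + 5.039125 + 56.995209 = 146.034334

146.0343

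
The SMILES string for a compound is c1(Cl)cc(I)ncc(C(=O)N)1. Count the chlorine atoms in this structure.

Atom tally by fragment:
  pyridine ring core → C:5 H:5 N:1
  (− 3 ring H displaced by substituents)
  + Cl → Cl:1
  + I → I:1
  + CONH2 → C:1 H:2 O:1 N:1
Element totals:
  C: 6
  H: 4
  Cl: 1
  I: 1
  N: 2
  O: 1

1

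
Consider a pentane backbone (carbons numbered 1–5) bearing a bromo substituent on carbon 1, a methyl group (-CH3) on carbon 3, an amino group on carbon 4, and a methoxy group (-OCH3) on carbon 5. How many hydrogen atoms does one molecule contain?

Atom tally by fragment:
  BrCH2 → C:1 H:2 Br:1
  CH2 → C:1 H:2
  CH(CH3) → C:2 H:4
  CH(NH2) → C:1 H:3 N:1
  CH2OCH3 → C:2 H:5 O:1
Element totals:
  C: 7
  H: 16
  Br: 1
  N: 1
  O: 1

16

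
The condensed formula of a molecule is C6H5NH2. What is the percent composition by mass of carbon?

Atom tally by fragment:
  benzene ring core → C:6 H:6
  (− 1 ring H displaced by substituents)
  + NH2 → N:1 H:2
Element totals:
  C: 6
  H: 7
  N: 1
Molecular formula: C6H7N.
Molar mass = 93.129 g/mol.
Mass from C: 6 × 12.011 = 72.066 g/mol.
%C = 72.066 / 93.129 × 100 = 77.38%.

77.38%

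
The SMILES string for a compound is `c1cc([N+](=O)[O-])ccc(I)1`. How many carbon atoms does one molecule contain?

6

Atom tally by fragment:
  benzene ring core → C:6 H:6
  (− 2 ring H displaced by substituents)
  + NO2 → N:1 O:2
  + I → I:1
Element totals:
  C: 6
  H: 4
  I: 1
  N: 1
  O: 2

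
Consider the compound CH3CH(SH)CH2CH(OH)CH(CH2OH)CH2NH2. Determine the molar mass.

Atom tally by fragment:
  CH3 → C:1 H:3
  CH(SH) → C:1 H:2 S:1
  CH2 → C:1 H:2
  CH(OH) → C:1 H:2 O:1
  CH(CH2OH) → C:2 H:4 O:1
  CH2NH2 → C:1 H:4 N:1
Element totals:
  C: 7
  H: 17
  N: 1
  O: 2
  S: 1
Molecular formula: C7H17NO2S.
  M = 7(12.011) + 17(1.008) + 14.007 + 2(15.999) + 32.06
    = 84.077 + 17.136 + 14.007 + 31.998 + 32.060 = 179.278

179.28 g/mol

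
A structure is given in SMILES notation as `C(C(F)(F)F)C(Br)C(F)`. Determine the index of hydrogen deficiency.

0

Atom tally by fragment:
  F3CCH2 → C:2 H:2 F:3
  CH(Br) → C:1 H:1 Br:1
  CH2F → C:1 H:2 F:1
Element totals:
  C: 4
  H: 5
  Br: 1
  F: 4
Molecular formula: C4H5BrF4.
DoU = (2C + 2 + N − H − X) / 2 = (2·4 + 2 + 0 − 5 − 5) / 2 = 0.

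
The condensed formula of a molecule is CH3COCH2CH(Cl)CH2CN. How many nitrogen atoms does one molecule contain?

Atom tally by fragment:
  CH3COCH2 → C:3 H:5 O:1
  CH(Cl) → C:1 H:1 Cl:1
  CH2CN → C:2 H:2 N:1
Element totals:
  C: 6
  H: 8
  Cl: 1
  N: 1
  O: 1

1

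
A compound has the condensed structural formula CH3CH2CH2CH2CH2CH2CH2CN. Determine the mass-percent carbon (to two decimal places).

76.74%

Atom tally by fragment:
  CH3 → C:1 H:3
  CH2 → C:1 H:2
  CH2 → C:1 H:2
  CH2 → C:1 H:2
  CH2 → C:1 H:2
  CH2 → C:1 H:2
  CH2CN → C:2 H:2 N:1
Element totals:
  C: 8
  H: 15
  N: 1
Molecular formula: C8H15N.
Molar mass = 125.215 g/mol.
Mass from C: 8 × 12.011 = 96.088 g/mol.
%C = 96.088 / 125.215 × 100 = 76.74%.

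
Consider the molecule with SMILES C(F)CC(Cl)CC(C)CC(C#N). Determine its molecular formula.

C9H15ClFN

Atom tally by fragment:
  FCH2 → C:1 H:2 F:1
  CH2 → C:1 H:2
  CH(Cl) → C:1 H:1 Cl:1
  CH2 → C:1 H:2
  CH(CH3) → C:2 H:4
  CH2 → C:1 H:2
  CH2CN → C:2 H:2 N:1
Element totals:
  C: 9
  H: 15
  Cl: 1
  F: 1
  N: 1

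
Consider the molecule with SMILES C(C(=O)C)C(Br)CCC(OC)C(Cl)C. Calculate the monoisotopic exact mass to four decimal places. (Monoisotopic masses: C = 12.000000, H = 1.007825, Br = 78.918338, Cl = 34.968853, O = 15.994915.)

Atom tally by fragment:
  CH3COCH2 → C:3 H:5 O:1
  CH(Br) → C:1 H:1 Br:1
  CH2 → C:1 H:2
  CH2 → C:1 H:2
  CH(OCH3) → C:2 H:4 O:1
  CH(Cl) → C:1 H:1 Cl:1
  CH3 → C:1 H:3
Element totals:
  C: 10
  H: 18
  Br: 1
  Cl: 1
  O: 2
Molecular formula: C10H18BrClO2.
  M = 10(12.0) + 18(1.007825) + 78.918338 + 34.968853 + 2(15.994915)
    = 120.000000 + 18.140850 + 78.918338 + 34.968853 + 31.989830 = 284.017871

284.0179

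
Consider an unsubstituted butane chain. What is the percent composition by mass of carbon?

Atom tally by fragment:
  CH3 → C:1 H:3
  CH2 → C:1 H:2
  CH2 → C:1 H:2
  CH3 → C:1 H:3
Element totals:
  C: 4
  H: 10
Molecular formula: C4H10.
Molar mass = 58.124 g/mol.
Mass from C: 4 × 12.011 = 48.044 g/mol.
%C = 48.044 / 58.124 × 100 = 82.66%.

82.66%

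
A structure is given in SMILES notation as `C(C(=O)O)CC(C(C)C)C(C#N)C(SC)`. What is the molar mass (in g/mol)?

Atom tally by fragment:
  HOOCCH2 → C:2 H:3 O:2
  CH2 → C:1 H:2
  CH(CH(CH3)2) → C:4 H:8
  CH(CN) → C:2 H:1 N:1
  CH2SCH3 → C:2 H:5 S:1
Element totals:
  C: 11
  H: 19
  N: 1
  O: 2
  S: 1
Molecular formula: C11H19NO2S.
  M = 11(12.011) + 19(1.008) + 14.007 + 2(15.999) + 32.06
    = 132.121 + 19.152 + 14.007 + 31.998 + 32.060 = 229.338

229.34 g/mol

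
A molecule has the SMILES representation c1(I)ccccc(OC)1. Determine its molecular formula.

C7H7IO

Atom tally by fragment:
  benzene ring core → C:6 H:6
  (− 2 ring H displaced by substituents)
  + I → I:1
  + OCH3 → C:1 H:3 O:1
Element totals:
  C: 7
  H: 7
  I: 1
  O: 1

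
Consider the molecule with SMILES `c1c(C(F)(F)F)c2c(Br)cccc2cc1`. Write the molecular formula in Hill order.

C11H6BrF3

Atom tally by fragment:
  naphthalene ring system core → C:10 H:8
  (− 2 ring H displaced by substituents)
  + CF3 → C:1 F:3
  + Br → Br:1
Element totals:
  C: 11
  H: 6
  Br: 1
  F: 3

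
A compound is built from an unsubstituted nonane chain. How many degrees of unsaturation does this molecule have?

Atom tally by fragment:
  CH3 → C:1 H:3
  CH2 → C:1 H:2
  CH2 → C:1 H:2
  CH2 → C:1 H:2
  CH2 → C:1 H:2
  CH2 → C:1 H:2
  CH2 → C:1 H:2
  CH2 → C:1 H:2
  CH3 → C:1 H:3
Element totals:
  C: 9
  H: 20
Molecular formula: C9H20.
DoU = (2C + 2 + N − H − X) / 2 = (2·9 + 2 + 0 − 20 − 0) / 2 = 0.

0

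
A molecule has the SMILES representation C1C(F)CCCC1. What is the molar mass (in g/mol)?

102.15 g/mol

Atom tally by fragment:
  cyclohexane ring core → C:6 H:12
  (− 1 ring H displaced by substituents)
  + F → F:1
Element totals:
  C: 6
  H: 11
  F: 1
Molecular formula: C6H11F.
  M = 6(12.011) + 11(1.008) + 18.998
    = 72.066 + 11.088 + 18.998 = 102.152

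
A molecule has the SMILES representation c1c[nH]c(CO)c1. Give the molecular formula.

C5H7NO

Atom tally by fragment:
  pyrrole ring core → C:4 H:5 N:1
  (− 1 ring H displaced by substituents)
  + CH2OH → C:1 H:3 O:1
Element totals:
  C: 5
  H: 7
  N: 1
  O: 1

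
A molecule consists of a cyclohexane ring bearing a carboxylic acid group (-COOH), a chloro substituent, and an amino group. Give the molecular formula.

C7H12ClNO2

Atom tally by fragment:
  cyclohexane ring core → C:6 H:12
  (− 3 ring H displaced by substituents)
  + COOH → C:1 H:1 O:2
  + Cl → Cl:1
  + NH2 → N:1 H:2
Element totals:
  C: 7
  H: 12
  Cl: 1
  N: 1
  O: 2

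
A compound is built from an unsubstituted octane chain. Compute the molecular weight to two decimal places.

114.23 g/mol

Atom tally by fragment:
  CH3 → C:1 H:3
  CH2 → C:1 H:2
  CH2 → C:1 H:2
  CH2 → C:1 H:2
  CH2 → C:1 H:2
  CH2 → C:1 H:2
  CH2 → C:1 H:2
  CH3 → C:1 H:3
Element totals:
  C: 8
  H: 18
Molecular formula: C8H18.
  M = 8(12.011) + 18(1.008)
    = 96.088 + 18.144 = 114.232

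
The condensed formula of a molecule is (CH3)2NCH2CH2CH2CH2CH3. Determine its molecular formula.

Element totals:
  C: 7
  H: 17
  N: 1

C7H17N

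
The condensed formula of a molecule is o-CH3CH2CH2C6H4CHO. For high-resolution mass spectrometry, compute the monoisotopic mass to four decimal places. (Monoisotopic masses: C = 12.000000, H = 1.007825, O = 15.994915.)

Element totals:
  C: 10
  H: 12
  O: 1
Molecular formula: C10H12O.
  M = 10(12.0) + 12(1.007825) + 15.994915
    = 120.000000 + 12.093900 + 15.994915 = 148.088815

148.0888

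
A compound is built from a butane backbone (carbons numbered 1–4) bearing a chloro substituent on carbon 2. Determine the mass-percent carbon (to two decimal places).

51.90%

Atom tally by fragment:
  CH3 → C:1 H:3
  CH(Cl) → C:1 H:1 Cl:1
  CH2 → C:1 H:2
  CH3 → C:1 H:3
Element totals:
  C: 4
  H: 9
  Cl: 1
Molecular formula: C4H9Cl.
Molar mass = 92.566 g/mol.
Mass from C: 4 × 12.011 = 48.044 g/mol.
%C = 48.044 / 92.566 × 100 = 51.90%.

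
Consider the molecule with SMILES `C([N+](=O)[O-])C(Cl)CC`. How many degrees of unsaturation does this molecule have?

1

Atom tally by fragment:
  O2NCH2 → C:1 H:2 N:1 O:2
  CH(Cl) → C:1 H:1 Cl:1
  CH2 → C:1 H:2
  CH3 → C:1 H:3
Element totals:
  C: 4
  H: 8
  Cl: 1
  N: 1
  O: 2
Molecular formula: C4H8ClNO2.
DoU = (2C + 2 + N − H − X) / 2 = (2·4 + 2 + 1 − 8 − 1) / 2 = 1.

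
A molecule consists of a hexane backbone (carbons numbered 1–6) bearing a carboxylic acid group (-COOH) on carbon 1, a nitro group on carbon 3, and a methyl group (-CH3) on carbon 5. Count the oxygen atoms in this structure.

Atom tally by fragment:
  HOOCCH2 → C:2 H:3 O:2
  CH2 → C:1 H:2
  CH(NO2) → C:1 H:1 N:1 O:2
  CH2 → C:1 H:2
  CH(CH3) → C:2 H:4
  CH3 → C:1 H:3
Element totals:
  C: 8
  H: 15
  N: 1
  O: 4

4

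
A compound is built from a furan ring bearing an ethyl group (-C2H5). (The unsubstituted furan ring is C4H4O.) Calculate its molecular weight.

Atom tally by fragment:
  furan ring core → C:4 H:4 O:1
  (− 1 ring H displaced by substituents)
  + C2H5 → C:2 H:5
Element totals:
  C: 6
  H: 8
  O: 1
Molecular formula: C6H8O.
  M = 6(12.011) + 8(1.008) + 15.999
    = 72.066 + 8.064 + 15.999 = 96.129

96.13 g/mol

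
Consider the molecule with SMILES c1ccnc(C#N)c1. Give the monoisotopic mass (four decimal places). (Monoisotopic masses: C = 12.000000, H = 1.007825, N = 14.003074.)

104.0374

Atom tally by fragment:
  pyridine ring core → C:5 H:5 N:1
  (− 1 ring H displaced by substituents)
  + CN → C:1 N:1
Element totals:
  C: 6
  H: 4
  N: 2
Molecular formula: C6H4N2.
  M = 6(12.0) + 4(1.007825) + 2(14.003074)
    = 72.000000 + 4.031300 + 28.006148 = 104.037448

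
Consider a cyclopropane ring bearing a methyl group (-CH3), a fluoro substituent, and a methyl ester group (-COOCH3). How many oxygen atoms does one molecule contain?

2

Atom tally by fragment:
  cyclopropane ring core → C:3 H:6
  (− 3 ring H displaced by substituents)
  + CH3 → C:1 H:3
  + F → F:1
  + COOCH3 → C:2 H:3 O:2
Element totals:
  C: 6
  H: 9
  F: 1
  O: 2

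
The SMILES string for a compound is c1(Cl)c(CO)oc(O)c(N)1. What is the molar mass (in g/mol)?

163.56 g/mol

Atom tally by fragment:
  furan ring core → C:4 H:4 O:1
  (− 4 ring H displaced by substituents)
  + Cl → Cl:1
  + CH2OH → C:1 H:3 O:1
  + OH → O:1 H:1
  + NH2 → N:1 H:2
Element totals:
  C: 5
  H: 6
  Cl: 1
  N: 1
  O: 3
Molecular formula: C5H6ClNO3.
  M = 5(12.011) + 6(1.008) + 35.45 + 14.007 + 3(15.999)
    = 60.055 + 6.048 + 35.450 + 14.007 + 47.997 = 163.557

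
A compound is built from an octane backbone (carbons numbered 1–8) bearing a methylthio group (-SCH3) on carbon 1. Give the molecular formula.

Atom tally by fragment:
  CH3SCH2 → C:2 H:5 S:1
  CH2 → C:1 H:2
  CH2 → C:1 H:2
  CH2 → C:1 H:2
  CH2 → C:1 H:2
  CH2 → C:1 H:2
  CH2 → C:1 H:2
  CH3 → C:1 H:3
Element totals:
  C: 9
  H: 20
  S: 1

C9H20S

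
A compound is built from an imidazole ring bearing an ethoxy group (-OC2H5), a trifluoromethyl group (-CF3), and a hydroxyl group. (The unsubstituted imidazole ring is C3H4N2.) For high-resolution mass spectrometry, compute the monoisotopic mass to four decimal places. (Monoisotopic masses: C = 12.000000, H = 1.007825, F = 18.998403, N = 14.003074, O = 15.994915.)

196.0460

Atom tally by fragment:
  imidazole ring core → C:3 H:4 N:2
  (− 3 ring H displaced by substituents)
  + OC2H5 → C:2 H:5 O:1
  + CF3 → C:1 F:3
  + OH → O:1 H:1
Element totals:
  C: 6
  H: 7
  F: 3
  N: 2
  O: 2
Molecular formula: C6H7F3N2O2.
  M = 6(12.0) + 7(1.007825) + 3(18.998403) + 2(14.003074) + 2(15.994915)
    = 72.000000 + 7.054775 + 56.995209 + 28.006148 + 31.989830 = 196.045962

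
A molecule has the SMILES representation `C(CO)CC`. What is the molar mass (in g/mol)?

74.12 g/mol

Atom tally by fragment:
  HOCH2CH2 → C:2 H:5 O:1
  CH2 → C:1 H:2
  CH3 → C:1 H:3
Element totals:
  C: 4
  H: 10
  O: 1
Molecular formula: C4H10O.
  M = 4(12.011) + 10(1.008) + 15.999
    = 48.044 + 10.080 + 15.999 = 74.123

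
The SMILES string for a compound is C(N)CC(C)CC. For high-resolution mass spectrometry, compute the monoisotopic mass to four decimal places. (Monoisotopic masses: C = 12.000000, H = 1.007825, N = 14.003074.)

Atom tally by fragment:
  H2NCH2 → C:1 H:4 N:1
  CH2 → C:1 H:2
  CH(CH3) → C:2 H:4
  CH2 → C:1 H:2
  CH3 → C:1 H:3
Element totals:
  C: 6
  H: 15
  N: 1
Molecular formula: C6H15N.
  M = 6(12.0) + 15(1.007825) + 14.003074
    = 72.000000 + 15.117375 + 14.003074 = 101.120449

101.1204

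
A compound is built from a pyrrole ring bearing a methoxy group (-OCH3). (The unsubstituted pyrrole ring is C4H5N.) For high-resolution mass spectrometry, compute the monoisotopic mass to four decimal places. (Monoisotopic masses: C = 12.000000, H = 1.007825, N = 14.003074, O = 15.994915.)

97.0528

Atom tally by fragment:
  pyrrole ring core → C:4 H:5 N:1
  (− 1 ring H displaced by substituents)
  + OCH3 → C:1 H:3 O:1
Element totals:
  C: 5
  H: 7
  N: 1
  O: 1
Molecular formula: C5H7NO.
  M = 5(12.0) + 7(1.007825) + 14.003074 + 15.994915
    = 60.000000 + 7.054775 + 14.003074 + 15.994915 = 97.052764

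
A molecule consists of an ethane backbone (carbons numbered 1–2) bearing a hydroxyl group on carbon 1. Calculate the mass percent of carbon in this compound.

Atom tally by fragment:
  HOCH2 → C:1 H:3 O:1
  CH3 → C:1 H:3
Element totals:
  C: 2
  H: 6
  O: 1
Molecular formula: C2H6O.
Molar mass = 46.069 g/mol.
Mass from C: 2 × 12.011 = 24.022 g/mol.
%C = 24.022 / 46.069 × 100 = 52.14%.

52.14%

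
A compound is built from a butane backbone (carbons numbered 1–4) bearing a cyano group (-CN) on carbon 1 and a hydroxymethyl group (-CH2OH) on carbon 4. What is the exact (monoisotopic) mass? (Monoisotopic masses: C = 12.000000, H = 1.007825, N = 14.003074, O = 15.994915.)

Atom tally by fragment:
  NCCH2 → C:2 H:2 N:1
  CH2 → C:1 H:2
  CH2 → C:1 H:2
  CH2CH2OH → C:2 H:5 O:1
Element totals:
  C: 6
  H: 11
  N: 1
  O: 1
Molecular formula: C6H11NO.
  M = 6(12.0) + 11(1.007825) + 14.003074 + 15.994915
    = 72.000000 + 11.086075 + 14.003074 + 15.994915 = 113.084064

113.0841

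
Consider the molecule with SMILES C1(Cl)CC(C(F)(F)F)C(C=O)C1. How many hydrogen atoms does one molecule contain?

8

Atom tally by fragment:
  cyclopentane ring core → C:5 H:10
  (− 3 ring H displaced by substituents)
  + Cl → Cl:1
  + CF3 → C:1 F:3
  + CHO → C:1 H:1 O:1
Element totals:
  C: 7
  H: 8
  Cl: 1
  F: 3
  O: 1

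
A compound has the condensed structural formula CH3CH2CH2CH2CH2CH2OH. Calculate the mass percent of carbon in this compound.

70.53%

Atom tally by fragment:
  CH3 → C:1 H:3
  CH2 → C:1 H:2
  CH2 → C:1 H:2
  CH2 → C:1 H:2
  CH2CH2OH → C:2 H:5 O:1
Element totals:
  C: 6
  H: 14
  O: 1
Molecular formula: C6H14O.
Molar mass = 102.177 g/mol.
Mass from C: 6 × 12.011 = 72.066 g/mol.
%C = 72.066 / 102.177 × 100 = 70.53%.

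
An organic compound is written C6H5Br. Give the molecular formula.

Atom tally by fragment:
  benzene ring core → C:6 H:6
  (− 1 ring H displaced by substituents)
  + Br → Br:1
Element totals:
  C: 6
  H: 5
  Br: 1

C6H5Br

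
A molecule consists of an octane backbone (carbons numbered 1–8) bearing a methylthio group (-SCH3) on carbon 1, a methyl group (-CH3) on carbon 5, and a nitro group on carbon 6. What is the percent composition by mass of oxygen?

14.59%

Atom tally by fragment:
  CH3SCH2 → C:2 H:5 S:1
  CH2 → C:1 H:2
  CH2 → C:1 H:2
  CH2 → C:1 H:2
  CH(CH3) → C:2 H:4
  CH(NO2) → C:1 H:1 N:1 O:2
  CH2 → C:1 H:2
  CH3 → C:1 H:3
Element totals:
  C: 10
  H: 21
  N: 1
  O: 2
  S: 1
Molecular formula: C10H21NO2S.
Molar mass = 219.343 g/mol.
Mass from O: 2 × 15.999 = 31.998 g/mol.
%O = 31.998 / 219.343 × 100 = 14.59%.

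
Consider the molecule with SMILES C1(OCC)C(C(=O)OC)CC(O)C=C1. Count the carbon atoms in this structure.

10

Atom tally by fragment:
  cyclohexene ring core → C:6 H:10
  (− 3 ring H displaced by substituents)
  + OC2H5 → C:2 H:5 O:1
  + COOCH3 → C:2 H:3 O:2
  + OH → O:1 H:1
Element totals:
  C: 10
  H: 16
  O: 4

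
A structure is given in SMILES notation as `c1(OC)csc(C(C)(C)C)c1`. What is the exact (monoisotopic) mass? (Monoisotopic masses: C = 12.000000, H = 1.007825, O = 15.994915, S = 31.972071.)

Atom tally by fragment:
  thiophene ring core → C:4 H:4 S:1
  (− 2 ring H displaced by substituents)
  + OCH3 → C:1 H:3 O:1
  + C(CH3)3 → C:4 H:9
Element totals:
  C: 9
  H: 14
  O: 1
  S: 1
Molecular formula: C9H14OS.
  M = 9(12.0) + 14(1.007825) + 15.994915 + 31.972071
    = 108.000000 + 14.109550 + 15.994915 + 31.972071 = 170.076536

170.0765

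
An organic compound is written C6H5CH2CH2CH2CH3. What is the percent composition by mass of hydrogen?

Atom tally by fragment:
  C6H5CH2 → C:7 H:7
  CH2 → C:1 H:2
  CH2 → C:1 H:2
  CH3 → C:1 H:3
Element totals:
  C: 10
  H: 14
Molecular formula: C10H14.
Molar mass = 134.222 g/mol.
Mass from H: 14 × 1.008 = 14.112 g/mol.
%H = 14.112 / 134.222 × 100 = 10.51%.

10.51%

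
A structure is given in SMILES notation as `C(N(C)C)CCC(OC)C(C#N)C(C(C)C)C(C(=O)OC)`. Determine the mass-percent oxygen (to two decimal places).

Atom tally by fragment:
  (CH3)2NCH2 → C:3 H:8 N:1
  CH2 → C:1 H:2
  CH2 → C:1 H:2
  CH(OCH3) → C:2 H:4 O:1
  CH(CN) → C:2 H:1 N:1
  CH(CH(CH3)2) → C:4 H:8
  CH2COOCH3 → C:3 H:5 O:2
Element totals:
  C: 16
  H: 30
  N: 2
  O: 3
Molecular formula: C16H30N2O3.
Molar mass = 298.427 g/mol.
Mass from O: 3 × 15.999 = 47.997 g/mol.
%O = 47.997 / 298.427 × 100 = 16.08%.

16.08%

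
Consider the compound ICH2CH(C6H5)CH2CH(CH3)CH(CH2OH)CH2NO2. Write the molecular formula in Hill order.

Atom tally by fragment:
  ICH2 → C:1 H:2 I:1
  CH(C6H5) → C:7 H:6
  CH2 → C:1 H:2
  CH(CH3) → C:2 H:4
  CH(CH2OH) → C:2 H:4 O:1
  CH2NO2 → C:1 H:2 N:1 O:2
Element totals:
  C: 14
  H: 20
  I: 1
  N: 1
  O: 3

C14H20INO3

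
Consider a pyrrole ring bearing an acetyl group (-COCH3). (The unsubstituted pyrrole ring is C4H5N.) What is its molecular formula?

Atom tally by fragment:
  pyrrole ring core → C:4 H:5 N:1
  (− 1 ring H displaced by substituents)
  + COCH3 → C:2 H:3 O:1
Element totals:
  C: 6
  H: 7
  N: 1
  O: 1

C6H7NO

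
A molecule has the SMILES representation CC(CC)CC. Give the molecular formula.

Atom tally by fragment:
  CH3 → C:1 H:3
  CH(C2H5) → C:3 H:6
  CH2 → C:1 H:2
  CH3 → C:1 H:3
Element totals:
  C: 6
  H: 14

C6H14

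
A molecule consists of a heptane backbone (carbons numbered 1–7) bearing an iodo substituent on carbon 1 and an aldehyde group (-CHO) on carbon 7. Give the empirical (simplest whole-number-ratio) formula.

C8H15IO

Atom tally by fragment:
  ICH2 → C:1 H:2 I:1
  CH2 → C:1 H:2
  CH2 → C:1 H:2
  CH2 → C:1 H:2
  CH2 → C:1 H:2
  CH2 → C:1 H:2
  CH2CHO → C:2 H:3 O:1
Element totals:
  C: 8
  H: 15
  I: 1
  O: 1
Molecular formula: C8H15IO.
gcd of subscripts (8, 15, 1, 1) = 1, so the empirical formula equals the molecular formula.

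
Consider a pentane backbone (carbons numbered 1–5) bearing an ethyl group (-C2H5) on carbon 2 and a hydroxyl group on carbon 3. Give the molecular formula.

C7H16O

Atom tally by fragment:
  CH3 → C:1 H:3
  CH(C2H5) → C:3 H:6
  CH(OH) → C:1 H:2 O:1
  CH2 → C:1 H:2
  CH3 → C:1 H:3
Element totals:
  C: 7
  H: 16
  O: 1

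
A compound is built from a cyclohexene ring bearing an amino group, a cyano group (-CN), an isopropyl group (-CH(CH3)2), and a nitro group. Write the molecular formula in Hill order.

Atom tally by fragment:
  cyclohexene ring core → C:6 H:10
  (− 4 ring H displaced by substituents)
  + NH2 → N:1 H:2
  + CN → C:1 N:1
  + CH(CH3)2 → C:3 H:7
  + NO2 → N:1 O:2
Element totals:
  C: 10
  H: 15
  N: 3
  O: 2

C10H15N3O2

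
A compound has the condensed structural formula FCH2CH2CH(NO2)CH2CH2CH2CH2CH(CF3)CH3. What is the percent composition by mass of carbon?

46.33%

Atom tally by fragment:
  FCH2 → C:1 H:2 F:1
  CH2 → C:1 H:2
  CH(NO2) → C:1 H:1 N:1 O:2
  CH2 → C:1 H:2
  CH2 → C:1 H:2
  CH2 → C:1 H:2
  CH2 → C:1 H:2
  CH(CF3) → C:2 H:1 F:3
  CH3 → C:1 H:3
Element totals:
  C: 10
  H: 17
  F: 4
  N: 1
  O: 2
Molecular formula: C10H17F4NO2.
Molar mass = 259.243 g/mol.
Mass from C: 10 × 12.011 = 120.110 g/mol.
%C = 120.110 / 259.243 × 100 = 46.33%.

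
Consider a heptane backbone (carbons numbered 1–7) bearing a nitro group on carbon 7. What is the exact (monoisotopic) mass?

Atom tally by fragment:
  CH3 → C:1 H:3
  CH2 → C:1 H:2
  CH2 → C:1 H:2
  CH2 → C:1 H:2
  CH2 → C:1 H:2
  CH2 → C:1 H:2
  CH2NO2 → C:1 H:2 N:1 O:2
Element totals:
  C: 7
  H: 15
  N: 1
  O: 2
Molecular formula: C7H15NO2.
  M = 7(12.0) + 15(1.007825) + 14.003074 + 2(15.994915)
    = 84.000000 + 15.117375 + 14.003074 + 31.989830 = 145.110279

145.1103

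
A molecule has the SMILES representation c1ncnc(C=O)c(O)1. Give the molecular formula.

C5H4N2O2

Atom tally by fragment:
  pyrimidine ring core → C:4 H:4 N:2
  (− 2 ring H displaced by substituents)
  + CHO → C:1 H:1 O:1
  + OH → O:1 H:1
Element totals:
  C: 5
  H: 4
  N: 2
  O: 2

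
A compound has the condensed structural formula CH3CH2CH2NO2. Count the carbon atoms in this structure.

Atom tally by fragment:
  CH3 → C:1 H:3
  CH2 → C:1 H:2
  CH2NO2 → C:1 H:2 N:1 O:2
Element totals:
  C: 3
  H: 7
  N: 1
  O: 2

3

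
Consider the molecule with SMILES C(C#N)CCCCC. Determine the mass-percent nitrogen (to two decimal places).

12.60%

Atom tally by fragment:
  NCCH2 → C:2 H:2 N:1
  CH2 → C:1 H:2
  CH2 → C:1 H:2
  CH2 → C:1 H:2
  CH2 → C:1 H:2
  CH3 → C:1 H:3
Element totals:
  C: 7
  H: 13
  N: 1
Molecular formula: C7H13N.
Molar mass = 111.188 g/mol.
Mass from N: 1 × 14.007 = 14.007 g/mol.
%N = 14.007 / 111.188 × 100 = 12.60%.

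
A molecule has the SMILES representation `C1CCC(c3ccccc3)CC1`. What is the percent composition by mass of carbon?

89.94%

Atom tally by fragment:
  cyclohexane ring core → C:6 H:12
  (− 1 ring H displaced by substituents)
  + C6H5 → C:6 H:5
Element totals:
  C: 12
  H: 16
Molecular formula: C12H16.
Molar mass = 160.260 g/mol.
Mass from C: 12 × 12.011 = 144.132 g/mol.
%C = 144.132 / 160.260 × 100 = 89.94%.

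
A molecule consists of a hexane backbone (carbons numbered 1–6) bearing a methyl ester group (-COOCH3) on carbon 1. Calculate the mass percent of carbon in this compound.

66.63%

Atom tally by fragment:
  CH3OOCCH2 → C:3 H:5 O:2
  CH2 → C:1 H:2
  CH2 → C:1 H:2
  CH2 → C:1 H:2
  CH2 → C:1 H:2
  CH3 → C:1 H:3
Element totals:
  C: 8
  H: 16
  O: 2
Molecular formula: C8H16O2.
Molar mass = 144.214 g/mol.
Mass from C: 8 × 12.011 = 96.088 g/mol.
%C = 96.088 / 144.214 × 100 = 66.63%.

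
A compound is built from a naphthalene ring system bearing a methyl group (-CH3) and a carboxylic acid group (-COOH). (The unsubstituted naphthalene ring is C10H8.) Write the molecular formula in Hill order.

C12H10O2

Atom tally by fragment:
  naphthalene ring system core → C:10 H:8
  (− 2 ring H displaced by substituents)
  + CH3 → C:1 H:3
  + COOH → C:1 H:1 O:2
Element totals:
  C: 12
  H: 10
  O: 2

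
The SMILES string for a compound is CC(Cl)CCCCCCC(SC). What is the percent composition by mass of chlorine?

Atom tally by fragment:
  CH3 → C:1 H:3
  CH(Cl) → C:1 H:1 Cl:1
  CH2 → C:1 H:2
  CH2 → C:1 H:2
  CH2 → C:1 H:2
  CH2 → C:1 H:2
  CH2 → C:1 H:2
  CH2 → C:1 H:2
  CH2SCH3 → C:2 H:5 S:1
Element totals:
  C: 10
  H: 21
  Cl: 1
  S: 1
Molecular formula: C10H21ClS.
Molar mass = 208.788 g/mol.
Mass from Cl: 1 × 35.45 = 35.450 g/mol.
%Cl = 35.450 / 208.788 × 100 = 16.98%.

16.98%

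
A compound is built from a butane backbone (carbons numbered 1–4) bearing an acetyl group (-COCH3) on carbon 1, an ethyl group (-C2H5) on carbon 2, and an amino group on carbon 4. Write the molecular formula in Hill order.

C8H17NO

Atom tally by fragment:
  CH3COCH2 → C:3 H:5 O:1
  CH(C2H5) → C:3 H:6
  CH2 → C:1 H:2
  CH2NH2 → C:1 H:4 N:1
Element totals:
  C: 8
  H: 17
  N: 1
  O: 1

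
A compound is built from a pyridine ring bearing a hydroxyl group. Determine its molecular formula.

C5H5NO

Atom tally by fragment:
  pyridine ring core → C:5 H:5 N:1
  (− 1 ring H displaced by substituents)
  + OH → O:1 H:1
Element totals:
  C: 5
  H: 5
  N: 1
  O: 1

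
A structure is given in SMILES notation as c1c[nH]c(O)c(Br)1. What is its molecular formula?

Atom tally by fragment:
  pyrrole ring core → C:4 H:5 N:1
  (− 2 ring H displaced by substituents)
  + OH → O:1 H:1
  + Br → Br:1
Element totals:
  C: 4
  H: 4
  Br: 1
  N: 1
  O: 1

C4H4BrNO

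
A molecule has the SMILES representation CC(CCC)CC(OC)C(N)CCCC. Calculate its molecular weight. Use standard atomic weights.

Atom tally by fragment:
  CH3 → C:1 H:3
  CH(CH2CH2CH3) → C:4 H:8
  CH2 → C:1 H:2
  CH(OCH3) → C:2 H:4 O:1
  CH(NH2) → C:1 H:3 N:1
  CH2 → C:1 H:2
  CH2 → C:1 H:2
  CH2 → C:1 H:2
  CH3 → C:1 H:3
Element totals:
  C: 13
  H: 29
  N: 1
  O: 1
Molecular formula: C13H29NO.
  M = 13(12.011) + 29(1.008) + 14.007 + 15.999
    = 156.143 + 29.232 + 14.007 + 15.999 = 215.381

215.38 g/mol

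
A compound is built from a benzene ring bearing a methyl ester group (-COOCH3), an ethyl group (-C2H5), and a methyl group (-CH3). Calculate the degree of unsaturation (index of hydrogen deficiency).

5

Atom tally by fragment:
  benzene ring core → C:6 H:6
  (− 3 ring H displaced by substituents)
  + COOCH3 → C:2 H:3 O:2
  + C2H5 → C:2 H:5
  + CH3 → C:1 H:3
Element totals:
  C: 11
  H: 14
  O: 2
Molecular formula: C11H14O2.
DoU = (2C + 2 + N − H − X) / 2 = (2·11 + 2 + 0 − 14 − 0) / 2 = 5.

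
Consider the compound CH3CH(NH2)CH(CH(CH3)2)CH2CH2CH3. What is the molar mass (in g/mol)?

Atom tally by fragment:
  CH3 → C:1 H:3
  CH(NH2) → C:1 H:3 N:1
  CH(CH(CH3)2) → C:4 H:8
  CH2 → C:1 H:2
  CH2 → C:1 H:2
  CH3 → C:1 H:3
Element totals:
  C: 9
  H: 21
  N: 1
Molecular formula: C9H21N.
  M = 9(12.011) + 21(1.008) + 14.007
    = 108.099 + 21.168 + 14.007 = 143.274

143.27 g/mol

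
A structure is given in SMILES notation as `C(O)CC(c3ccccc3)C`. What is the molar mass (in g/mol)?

150.22 g/mol

Atom tally by fragment:
  HOCH2 → C:1 H:3 O:1
  CH2 → C:1 H:2
  CH(C6H5) → C:7 H:6
  CH3 → C:1 H:3
Element totals:
  C: 10
  H: 14
  O: 1
Molecular formula: C10H14O.
  M = 10(12.011) + 14(1.008) + 15.999
    = 120.110 + 14.112 + 15.999 = 150.221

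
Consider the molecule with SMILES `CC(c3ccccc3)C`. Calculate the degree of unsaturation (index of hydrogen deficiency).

Atom tally by fragment:
  CH3 → C:1 H:3
  CH(C6H5) → C:7 H:6
  CH3 → C:1 H:3
Element totals:
  C: 9
  H: 12
Molecular formula: C9H12.
DoU = (2C + 2 + N − H − X) / 2 = (2·9 + 2 + 0 − 12 − 0) / 2 = 4.

4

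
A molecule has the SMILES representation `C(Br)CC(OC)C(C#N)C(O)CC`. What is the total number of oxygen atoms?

2

Atom tally by fragment:
  BrCH2 → C:1 H:2 Br:1
  CH2 → C:1 H:2
  CH(OCH3) → C:2 H:4 O:1
  CH(CN) → C:2 H:1 N:1
  CH(OH) → C:1 H:2 O:1
  CH2 → C:1 H:2
  CH3 → C:1 H:3
Element totals:
  C: 9
  H: 16
  Br: 1
  N: 1
  O: 2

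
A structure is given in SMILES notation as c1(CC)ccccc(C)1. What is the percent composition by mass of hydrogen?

Atom tally by fragment:
  benzene ring core → C:6 H:6
  (− 2 ring H displaced by substituents)
  + C2H5 → C:2 H:5
  + CH3 → C:1 H:3
Element totals:
  C: 9
  H: 12
Molecular formula: C9H12.
Molar mass = 120.195 g/mol.
Mass from H: 12 × 1.008 = 12.096 g/mol.
%H = 12.096 / 120.195 × 100 = 10.06%.

10.06%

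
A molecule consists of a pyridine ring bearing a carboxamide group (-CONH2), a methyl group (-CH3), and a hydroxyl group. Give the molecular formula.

Atom tally by fragment:
  pyridine ring core → C:5 H:5 N:1
  (− 3 ring H displaced by substituents)
  + CONH2 → C:1 H:2 O:1 N:1
  + CH3 → C:1 H:3
  + OH → O:1 H:1
Element totals:
  C: 7
  H: 8
  N: 2
  O: 2

C7H8N2O2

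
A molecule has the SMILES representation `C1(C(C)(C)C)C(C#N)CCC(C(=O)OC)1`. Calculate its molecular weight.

209.29 g/mol

Atom tally by fragment:
  cyclopentane ring core → C:5 H:10
  (− 3 ring H displaced by substituents)
  + C(CH3)3 → C:4 H:9
  + CN → C:1 N:1
  + COOCH3 → C:2 H:3 O:2
Element totals:
  C: 12
  H: 19
  N: 1
  O: 2
Molecular formula: C12H19NO2.
  M = 12(12.011) + 19(1.008) + 14.007 + 2(15.999)
    = 144.132 + 19.152 + 14.007 + 31.998 = 209.289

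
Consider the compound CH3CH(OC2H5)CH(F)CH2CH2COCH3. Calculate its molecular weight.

Atom tally by fragment:
  CH3 → C:1 H:3
  CH(OC2H5) → C:3 H:6 O:1
  CH(F) → C:1 H:1 F:1
  CH2 → C:1 H:2
  CH2COCH3 → C:3 H:5 O:1
Element totals:
  C: 9
  H: 17
  F: 1
  O: 2
Molecular formula: C9H17FO2.
  M = 9(12.011) + 17(1.008) + 18.998 + 2(15.999)
    = 108.099 + 17.136 + 18.998 + 31.998 = 176.231

176.23 g/mol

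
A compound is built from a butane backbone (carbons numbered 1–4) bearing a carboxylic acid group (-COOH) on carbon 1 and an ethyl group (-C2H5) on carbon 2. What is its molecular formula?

C7H14O2

Atom tally by fragment:
  HOOCCH2 → C:2 H:3 O:2
  CH(C2H5) → C:3 H:6
  CH2 → C:1 H:2
  CH3 → C:1 H:3
Element totals:
  C: 7
  H: 14
  O: 2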